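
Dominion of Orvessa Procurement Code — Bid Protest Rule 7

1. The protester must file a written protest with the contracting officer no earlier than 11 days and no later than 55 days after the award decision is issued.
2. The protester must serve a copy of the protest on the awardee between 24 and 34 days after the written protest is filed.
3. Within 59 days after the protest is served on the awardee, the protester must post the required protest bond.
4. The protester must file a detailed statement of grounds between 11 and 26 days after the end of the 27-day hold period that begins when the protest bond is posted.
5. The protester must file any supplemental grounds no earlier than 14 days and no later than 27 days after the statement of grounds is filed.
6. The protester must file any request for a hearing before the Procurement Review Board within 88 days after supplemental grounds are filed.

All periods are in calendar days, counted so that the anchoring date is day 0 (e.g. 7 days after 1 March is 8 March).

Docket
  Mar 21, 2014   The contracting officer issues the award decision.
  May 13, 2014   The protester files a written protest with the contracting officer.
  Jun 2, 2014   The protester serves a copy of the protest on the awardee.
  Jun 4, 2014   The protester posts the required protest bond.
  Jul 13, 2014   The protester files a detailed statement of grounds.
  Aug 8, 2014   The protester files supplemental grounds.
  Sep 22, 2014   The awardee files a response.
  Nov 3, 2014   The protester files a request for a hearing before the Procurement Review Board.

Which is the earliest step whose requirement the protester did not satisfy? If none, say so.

Step 2

(1) the permitted window runs from Mar 21, 2014 + 11 = Apr 1, 2014 to Mar 21, 2014 + 55 = May 15, 2014; done May 13, 2014 — within the window.
(2) the permitted window runs from May 13, 2014 + 24 = Jun 6, 2014 to May 13, 2014 + 34 = Jun 16, 2014; Jun 2, 2014 is 4 days too early.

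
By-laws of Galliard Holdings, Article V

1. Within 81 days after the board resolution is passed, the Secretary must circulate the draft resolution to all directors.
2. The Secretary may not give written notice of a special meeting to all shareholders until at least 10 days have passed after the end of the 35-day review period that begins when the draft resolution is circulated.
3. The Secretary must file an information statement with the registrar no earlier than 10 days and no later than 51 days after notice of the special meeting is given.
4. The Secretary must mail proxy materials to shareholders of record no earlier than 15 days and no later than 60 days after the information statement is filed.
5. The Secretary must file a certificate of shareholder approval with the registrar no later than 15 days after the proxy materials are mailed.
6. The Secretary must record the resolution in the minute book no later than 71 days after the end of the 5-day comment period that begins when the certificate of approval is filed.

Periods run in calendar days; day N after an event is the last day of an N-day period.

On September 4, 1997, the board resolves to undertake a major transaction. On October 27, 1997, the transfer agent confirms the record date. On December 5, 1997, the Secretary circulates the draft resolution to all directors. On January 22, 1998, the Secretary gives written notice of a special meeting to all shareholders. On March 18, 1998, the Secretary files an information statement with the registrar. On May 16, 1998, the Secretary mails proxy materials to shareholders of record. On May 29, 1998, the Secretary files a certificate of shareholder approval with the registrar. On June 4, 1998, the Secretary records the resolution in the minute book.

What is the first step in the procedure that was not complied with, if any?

Step 1 — counting 81 days from September 4, 1997 (when the board resolution is passed) gives a deadline of November 24, 1997; December 5, 1997 misses that deadline by 11 days.

Step 1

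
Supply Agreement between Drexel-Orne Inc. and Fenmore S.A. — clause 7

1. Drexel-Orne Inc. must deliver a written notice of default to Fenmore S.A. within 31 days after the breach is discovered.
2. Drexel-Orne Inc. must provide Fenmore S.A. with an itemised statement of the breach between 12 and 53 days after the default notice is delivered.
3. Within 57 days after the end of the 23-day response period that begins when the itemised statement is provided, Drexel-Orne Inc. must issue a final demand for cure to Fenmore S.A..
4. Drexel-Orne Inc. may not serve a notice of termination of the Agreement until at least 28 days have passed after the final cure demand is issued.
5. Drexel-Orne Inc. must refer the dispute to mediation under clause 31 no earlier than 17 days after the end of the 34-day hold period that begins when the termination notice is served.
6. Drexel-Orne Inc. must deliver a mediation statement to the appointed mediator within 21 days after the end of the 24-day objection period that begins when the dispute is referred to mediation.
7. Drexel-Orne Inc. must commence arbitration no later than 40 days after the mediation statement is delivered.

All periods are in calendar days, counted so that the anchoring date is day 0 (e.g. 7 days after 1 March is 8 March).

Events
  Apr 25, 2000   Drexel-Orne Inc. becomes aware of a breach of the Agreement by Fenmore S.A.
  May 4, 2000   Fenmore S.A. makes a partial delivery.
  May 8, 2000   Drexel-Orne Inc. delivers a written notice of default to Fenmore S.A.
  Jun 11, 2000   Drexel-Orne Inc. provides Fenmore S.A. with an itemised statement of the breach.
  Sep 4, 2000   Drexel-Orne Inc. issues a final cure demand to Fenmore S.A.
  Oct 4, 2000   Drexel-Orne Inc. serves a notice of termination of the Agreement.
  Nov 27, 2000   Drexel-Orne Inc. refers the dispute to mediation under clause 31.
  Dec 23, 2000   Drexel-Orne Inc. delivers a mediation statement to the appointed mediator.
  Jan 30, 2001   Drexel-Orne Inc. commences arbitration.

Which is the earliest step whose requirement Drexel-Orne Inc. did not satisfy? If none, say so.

Step 1: 31 days after Apr 25, 2000 (when the breach is discovered) is May 26, 2000; completed May 8, 2000, before the deadline.
Step 2: the window is 12–53 days after May 8, 2000 (when the default notice is delivered), so May 20, 2000 through Jun 30, 2000; done Jun 11, 2000, which is between those dates.
Step 3: 57 days after Jul 4, 2000 (end of the 23-day response period, which began when the itemised statement is provided on Jun 11, 2000) is Aug 30, 2000; not done until Sep 4, 2000, 5 days after the deadline.

Step 3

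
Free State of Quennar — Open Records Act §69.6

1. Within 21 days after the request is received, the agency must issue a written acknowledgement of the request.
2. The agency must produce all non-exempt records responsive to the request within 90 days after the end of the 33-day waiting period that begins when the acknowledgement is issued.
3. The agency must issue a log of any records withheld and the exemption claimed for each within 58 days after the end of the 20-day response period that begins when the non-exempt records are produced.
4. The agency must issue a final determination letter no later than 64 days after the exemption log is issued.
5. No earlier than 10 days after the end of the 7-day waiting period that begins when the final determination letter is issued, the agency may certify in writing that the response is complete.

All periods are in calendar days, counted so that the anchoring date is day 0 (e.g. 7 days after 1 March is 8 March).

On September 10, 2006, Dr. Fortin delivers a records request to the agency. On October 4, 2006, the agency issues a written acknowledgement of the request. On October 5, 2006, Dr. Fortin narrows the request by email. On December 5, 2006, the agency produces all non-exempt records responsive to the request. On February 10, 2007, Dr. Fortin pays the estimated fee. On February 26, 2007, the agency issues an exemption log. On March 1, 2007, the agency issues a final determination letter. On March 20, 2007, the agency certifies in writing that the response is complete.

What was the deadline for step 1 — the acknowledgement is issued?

Step 1 runs from September 10, 2006, when the request is received. 21 days after September 10, 2006 is October 1, 2006.

October 1, 2006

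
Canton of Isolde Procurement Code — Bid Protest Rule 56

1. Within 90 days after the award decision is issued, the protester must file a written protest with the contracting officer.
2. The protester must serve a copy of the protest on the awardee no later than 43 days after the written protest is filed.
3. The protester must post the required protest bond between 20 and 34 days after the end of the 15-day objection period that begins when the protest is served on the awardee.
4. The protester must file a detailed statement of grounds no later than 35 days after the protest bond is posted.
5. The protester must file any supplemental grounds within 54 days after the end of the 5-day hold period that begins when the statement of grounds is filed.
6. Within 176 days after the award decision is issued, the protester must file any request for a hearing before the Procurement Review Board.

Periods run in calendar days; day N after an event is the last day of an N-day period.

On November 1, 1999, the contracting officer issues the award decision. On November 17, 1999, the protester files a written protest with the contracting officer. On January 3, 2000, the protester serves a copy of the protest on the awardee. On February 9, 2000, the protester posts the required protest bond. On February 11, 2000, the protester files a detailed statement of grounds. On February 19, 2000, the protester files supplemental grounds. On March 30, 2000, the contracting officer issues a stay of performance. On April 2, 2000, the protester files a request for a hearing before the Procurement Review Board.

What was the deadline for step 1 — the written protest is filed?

Step 1 runs from November 1, 1999, when the award decision is issued. 90 days after November 1, 1999 is January 30, 2000.

January 30, 2000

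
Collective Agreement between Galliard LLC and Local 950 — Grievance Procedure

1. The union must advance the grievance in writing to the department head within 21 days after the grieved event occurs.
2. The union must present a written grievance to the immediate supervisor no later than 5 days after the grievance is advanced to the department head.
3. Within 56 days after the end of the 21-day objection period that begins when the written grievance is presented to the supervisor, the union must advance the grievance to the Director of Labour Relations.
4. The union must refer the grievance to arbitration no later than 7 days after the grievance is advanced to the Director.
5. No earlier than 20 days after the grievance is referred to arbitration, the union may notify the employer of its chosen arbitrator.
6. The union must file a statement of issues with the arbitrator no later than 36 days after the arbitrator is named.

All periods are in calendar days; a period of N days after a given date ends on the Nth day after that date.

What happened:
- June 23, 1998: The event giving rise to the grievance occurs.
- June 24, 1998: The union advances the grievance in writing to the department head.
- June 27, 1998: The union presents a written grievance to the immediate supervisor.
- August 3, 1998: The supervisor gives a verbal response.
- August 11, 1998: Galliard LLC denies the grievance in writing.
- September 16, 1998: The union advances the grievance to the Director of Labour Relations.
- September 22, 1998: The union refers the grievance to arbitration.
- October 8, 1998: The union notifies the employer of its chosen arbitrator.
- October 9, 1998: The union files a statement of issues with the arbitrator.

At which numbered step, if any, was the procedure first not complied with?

Step 3

Step 1 — counting 21 days from June 23, 1998 (when the grieved event occurs) gives a deadline of July 14, 1998; June 24, 1998 is within that limit.
Step 2 — counting 5 days from June 24, 1998 (when the grievance is advanced to the department head) gives a deadline of June 29, 1998; completed June 27, 1998, before the deadline.
Step 3 — counting 56 days from July 18, 1998 (end of the 21-day objection period, which began when the written grievance is presented to the supervisor on June 27, 1998) gives a deadline of September 12, 1998; September 16, 1998 misses that deadline by 4 days.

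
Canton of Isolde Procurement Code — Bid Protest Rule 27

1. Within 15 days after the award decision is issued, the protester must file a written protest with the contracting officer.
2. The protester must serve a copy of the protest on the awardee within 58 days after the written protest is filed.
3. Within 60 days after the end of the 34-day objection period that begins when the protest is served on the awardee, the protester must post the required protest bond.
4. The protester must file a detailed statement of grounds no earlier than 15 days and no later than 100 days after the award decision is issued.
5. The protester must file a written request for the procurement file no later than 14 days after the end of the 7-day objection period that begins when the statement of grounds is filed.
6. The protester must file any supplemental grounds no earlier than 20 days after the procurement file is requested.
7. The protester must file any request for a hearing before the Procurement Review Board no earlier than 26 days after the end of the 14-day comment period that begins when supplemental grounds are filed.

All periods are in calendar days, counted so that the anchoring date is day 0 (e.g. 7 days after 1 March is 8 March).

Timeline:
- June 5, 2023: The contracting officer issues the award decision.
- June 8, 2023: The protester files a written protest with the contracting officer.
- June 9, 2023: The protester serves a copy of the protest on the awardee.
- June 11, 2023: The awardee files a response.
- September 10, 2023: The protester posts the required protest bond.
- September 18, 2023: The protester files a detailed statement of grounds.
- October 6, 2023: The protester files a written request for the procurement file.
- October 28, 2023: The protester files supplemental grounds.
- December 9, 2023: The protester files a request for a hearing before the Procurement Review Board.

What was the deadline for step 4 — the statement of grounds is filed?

Step 4 runs from June 5, 2023, when the award decision is issued. The window is 15–100 days after June 5, 2023; it closes on September 13, 2023.

September 13, 2023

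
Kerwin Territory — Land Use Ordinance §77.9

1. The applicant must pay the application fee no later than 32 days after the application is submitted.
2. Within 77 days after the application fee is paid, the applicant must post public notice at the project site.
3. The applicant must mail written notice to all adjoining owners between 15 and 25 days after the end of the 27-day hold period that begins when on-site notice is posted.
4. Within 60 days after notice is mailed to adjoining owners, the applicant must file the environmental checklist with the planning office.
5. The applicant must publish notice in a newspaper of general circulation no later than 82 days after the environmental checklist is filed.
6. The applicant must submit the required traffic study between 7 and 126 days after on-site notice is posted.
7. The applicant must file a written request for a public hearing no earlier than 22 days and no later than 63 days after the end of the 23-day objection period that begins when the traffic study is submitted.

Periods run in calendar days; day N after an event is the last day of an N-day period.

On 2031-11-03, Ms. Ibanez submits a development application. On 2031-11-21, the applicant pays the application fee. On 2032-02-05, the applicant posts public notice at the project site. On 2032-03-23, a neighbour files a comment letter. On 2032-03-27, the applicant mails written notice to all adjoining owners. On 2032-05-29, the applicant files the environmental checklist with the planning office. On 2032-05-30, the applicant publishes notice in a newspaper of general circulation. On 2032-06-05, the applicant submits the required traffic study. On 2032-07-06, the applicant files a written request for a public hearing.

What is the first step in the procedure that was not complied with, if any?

Step 1 — counting 32 days from 2031-11-03 (when the application is submitted) gives a deadline of 2031-12-05; done 2031-11-21 — timely.
Step 2 — counting 77 days from 2031-11-21 (when the application fee is paid) gives a deadline of 2032-02-06; done 2032-02-05 — timely.
Step 3 — 15 and 25 days from 2032-03-03 (end of the 27-day hold period, which began when on-site notice is posted on 2032-02-05) are 2032-03-18 and 2032-03-28 respectively; done 2032-03-27, which is between those dates.
Step 4 — counting 60 days from 2032-03-27 (when notice is mailed to adjoining owners) gives a deadline of 2032-05-26; 2032-05-29 misses that deadline by 3 days.
The analysis stops there.

Step 4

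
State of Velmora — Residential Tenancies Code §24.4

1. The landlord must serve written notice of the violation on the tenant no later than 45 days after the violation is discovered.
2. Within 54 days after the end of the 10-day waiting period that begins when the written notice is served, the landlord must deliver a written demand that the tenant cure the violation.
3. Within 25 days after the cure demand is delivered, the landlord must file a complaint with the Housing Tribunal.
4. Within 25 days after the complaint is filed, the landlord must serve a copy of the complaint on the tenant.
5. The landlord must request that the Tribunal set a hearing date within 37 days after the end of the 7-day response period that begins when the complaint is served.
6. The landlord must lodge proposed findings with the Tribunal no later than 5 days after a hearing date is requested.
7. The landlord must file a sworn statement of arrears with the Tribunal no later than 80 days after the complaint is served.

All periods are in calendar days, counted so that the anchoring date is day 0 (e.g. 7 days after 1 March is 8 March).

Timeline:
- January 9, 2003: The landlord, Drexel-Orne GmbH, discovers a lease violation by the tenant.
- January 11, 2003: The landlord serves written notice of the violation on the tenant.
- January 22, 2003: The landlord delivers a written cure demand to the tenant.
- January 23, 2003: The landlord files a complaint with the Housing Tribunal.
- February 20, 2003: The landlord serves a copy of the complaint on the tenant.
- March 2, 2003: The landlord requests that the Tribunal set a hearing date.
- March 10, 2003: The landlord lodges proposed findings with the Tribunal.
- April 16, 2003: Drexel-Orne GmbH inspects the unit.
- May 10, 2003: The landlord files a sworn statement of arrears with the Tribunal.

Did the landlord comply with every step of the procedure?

Step 1: 45 days after January 9, 2003 (when the violation is discovered) is February 23, 2003; done January 11, 2003 — timely.
Step 2: 54 days after January 21, 2003 (end of the 10-day waiting period, which began when the written notice is served on January 11, 2003) is March 16, 2003; done January 22, 2003 — timely.
Step 3: 25 days after January 22, 2003 (when the cure demand is delivered) is February 16, 2003; completed January 23, 2003, before the deadline.
Step 4: 25 days after January 23, 2003 (when the complaint is filed) is February 17, 2003; not done until February 20, 2003, 3 days after the deadline.

No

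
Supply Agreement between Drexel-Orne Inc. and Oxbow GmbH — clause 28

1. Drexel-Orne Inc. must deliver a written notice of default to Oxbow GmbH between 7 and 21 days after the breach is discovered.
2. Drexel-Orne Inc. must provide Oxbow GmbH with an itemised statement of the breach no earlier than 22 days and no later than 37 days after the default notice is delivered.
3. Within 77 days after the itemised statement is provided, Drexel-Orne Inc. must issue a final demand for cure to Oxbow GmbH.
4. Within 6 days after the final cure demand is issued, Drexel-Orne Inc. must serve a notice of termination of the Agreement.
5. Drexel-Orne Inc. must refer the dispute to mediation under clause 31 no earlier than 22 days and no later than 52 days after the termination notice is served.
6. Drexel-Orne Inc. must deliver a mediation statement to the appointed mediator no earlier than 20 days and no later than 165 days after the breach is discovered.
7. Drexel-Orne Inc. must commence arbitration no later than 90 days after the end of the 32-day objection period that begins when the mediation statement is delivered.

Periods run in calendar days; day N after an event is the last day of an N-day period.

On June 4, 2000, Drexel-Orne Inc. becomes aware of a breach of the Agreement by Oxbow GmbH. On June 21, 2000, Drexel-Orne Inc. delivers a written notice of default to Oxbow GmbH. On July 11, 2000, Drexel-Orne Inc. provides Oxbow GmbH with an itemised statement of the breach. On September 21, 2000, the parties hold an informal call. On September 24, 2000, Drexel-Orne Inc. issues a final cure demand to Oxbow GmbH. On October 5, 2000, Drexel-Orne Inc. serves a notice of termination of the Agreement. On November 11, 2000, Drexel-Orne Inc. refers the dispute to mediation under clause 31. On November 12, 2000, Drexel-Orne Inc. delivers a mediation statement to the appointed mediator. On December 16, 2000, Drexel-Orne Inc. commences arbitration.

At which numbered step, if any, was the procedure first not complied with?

Step 1: the window is 7–21 days after June 4, 2000 (when the breach is discovered), so June 11, 2000 through June 25, 2000; done June 21, 2000 — within the window.
Step 2: the window is 22–37 days after June 21, 2000 (when the default notice is delivered), so July 13, 2000 through July 28, 2000; July 11, 2000 is 2 days too early.

Step 2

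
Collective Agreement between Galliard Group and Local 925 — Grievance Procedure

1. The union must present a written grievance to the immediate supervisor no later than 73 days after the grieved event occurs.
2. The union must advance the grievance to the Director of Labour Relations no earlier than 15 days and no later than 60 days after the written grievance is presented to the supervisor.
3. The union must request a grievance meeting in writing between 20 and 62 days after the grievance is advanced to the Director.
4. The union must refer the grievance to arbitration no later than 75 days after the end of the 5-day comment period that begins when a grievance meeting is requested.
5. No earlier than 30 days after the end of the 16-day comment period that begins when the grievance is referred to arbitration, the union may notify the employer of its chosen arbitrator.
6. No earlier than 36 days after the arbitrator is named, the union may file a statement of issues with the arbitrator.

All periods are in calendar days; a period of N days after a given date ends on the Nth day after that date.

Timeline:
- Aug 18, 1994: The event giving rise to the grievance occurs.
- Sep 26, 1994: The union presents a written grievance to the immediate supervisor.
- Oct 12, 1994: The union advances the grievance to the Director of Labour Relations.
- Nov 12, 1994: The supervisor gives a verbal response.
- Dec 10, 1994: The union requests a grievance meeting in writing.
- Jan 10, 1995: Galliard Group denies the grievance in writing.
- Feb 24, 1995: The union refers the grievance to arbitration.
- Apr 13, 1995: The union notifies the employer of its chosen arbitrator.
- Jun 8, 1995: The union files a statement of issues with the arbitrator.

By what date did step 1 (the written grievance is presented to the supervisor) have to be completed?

Oct 30, 1994

Step 1 runs from Aug 18, 1994, when the grieved event occurs. 73 days after Aug 18, 1994 is Oct 30, 1994.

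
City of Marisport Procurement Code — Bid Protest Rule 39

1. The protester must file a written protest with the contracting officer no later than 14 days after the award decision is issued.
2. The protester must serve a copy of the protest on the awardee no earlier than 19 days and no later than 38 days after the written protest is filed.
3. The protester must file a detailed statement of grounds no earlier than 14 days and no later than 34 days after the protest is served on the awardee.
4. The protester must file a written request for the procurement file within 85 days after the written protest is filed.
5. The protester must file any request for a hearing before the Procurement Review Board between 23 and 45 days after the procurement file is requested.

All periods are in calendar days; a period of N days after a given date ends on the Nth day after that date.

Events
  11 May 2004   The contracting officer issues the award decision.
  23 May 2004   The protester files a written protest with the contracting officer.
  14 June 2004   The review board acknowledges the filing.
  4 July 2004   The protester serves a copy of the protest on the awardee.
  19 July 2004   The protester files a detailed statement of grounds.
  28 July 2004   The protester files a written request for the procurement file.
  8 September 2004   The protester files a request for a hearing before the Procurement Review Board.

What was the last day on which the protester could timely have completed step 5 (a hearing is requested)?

Step 5 runs from 28 July 2004, when the procurement file is requested. The window is 23–45 days after 28 July 2004; it closes on 11 September 2004.

11 September 2004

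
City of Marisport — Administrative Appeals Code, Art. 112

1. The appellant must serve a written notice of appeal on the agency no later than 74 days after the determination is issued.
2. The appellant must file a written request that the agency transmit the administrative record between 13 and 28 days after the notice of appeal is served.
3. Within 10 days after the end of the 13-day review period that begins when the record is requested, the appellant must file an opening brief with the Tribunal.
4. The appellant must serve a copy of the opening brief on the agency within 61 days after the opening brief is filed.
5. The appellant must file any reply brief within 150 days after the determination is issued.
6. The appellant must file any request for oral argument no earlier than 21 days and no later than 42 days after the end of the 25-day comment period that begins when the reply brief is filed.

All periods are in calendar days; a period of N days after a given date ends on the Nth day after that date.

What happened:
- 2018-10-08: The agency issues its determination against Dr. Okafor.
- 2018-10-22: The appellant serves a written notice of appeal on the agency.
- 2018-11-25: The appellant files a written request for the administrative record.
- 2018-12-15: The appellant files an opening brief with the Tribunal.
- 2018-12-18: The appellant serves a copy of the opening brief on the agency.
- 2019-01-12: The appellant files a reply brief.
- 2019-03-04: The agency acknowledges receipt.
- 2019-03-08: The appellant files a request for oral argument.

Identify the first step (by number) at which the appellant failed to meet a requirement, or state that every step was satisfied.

Step 1 — counting 74 days from 2018-10-08 (when the determination is issued) gives a deadline of 2018-12-21; done 2018-10-22 — timely.
Step 2 — 13 and 28 days from 2018-10-22 (when the notice of appeal is served) are 2018-11-04 and 2018-11-19 respectively; done 2018-11-25 — 6 days after the window closed.
No need to go further; step 2 was not satisfied.

Step 2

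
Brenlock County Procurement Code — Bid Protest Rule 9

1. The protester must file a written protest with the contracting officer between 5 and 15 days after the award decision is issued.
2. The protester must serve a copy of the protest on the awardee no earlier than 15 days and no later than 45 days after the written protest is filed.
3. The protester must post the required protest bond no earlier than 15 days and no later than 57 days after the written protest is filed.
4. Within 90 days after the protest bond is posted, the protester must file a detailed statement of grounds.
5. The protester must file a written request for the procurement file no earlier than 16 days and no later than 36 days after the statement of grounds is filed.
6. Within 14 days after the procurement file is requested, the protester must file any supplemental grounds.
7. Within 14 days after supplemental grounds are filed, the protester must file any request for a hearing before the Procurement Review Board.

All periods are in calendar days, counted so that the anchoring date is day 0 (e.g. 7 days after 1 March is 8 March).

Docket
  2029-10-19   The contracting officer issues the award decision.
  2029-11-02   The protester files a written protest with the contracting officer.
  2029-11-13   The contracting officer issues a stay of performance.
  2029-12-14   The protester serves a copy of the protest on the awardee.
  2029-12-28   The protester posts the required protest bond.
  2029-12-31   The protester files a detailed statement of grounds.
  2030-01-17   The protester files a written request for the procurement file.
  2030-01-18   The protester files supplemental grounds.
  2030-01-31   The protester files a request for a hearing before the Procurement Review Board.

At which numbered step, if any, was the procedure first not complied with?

Step 1: the window is 5–15 days after 2029-10-19 (when the award decision is issued), so 2029-10-24 through 2029-11-03; 2029-11-02 falls inside that range.
Step 2: the window is 15–45 days after 2029-11-02 (when the written protest is filed), so 2029-11-17 through 2029-12-17; done 2029-12-14, which is between those dates.
Step 3: the window is 15–57 days after 2029-11-02 (when the written protest is filed), so 2029-11-17 through 2029-12-29; done 2029-12-28, which is between those dates.
Step 4: 90 days after 2029-12-28 (when the protest bond is posted) is 2030-03-28; completed 2029-12-31, before the deadline.
Step 5: the window is 16–36 days after 2029-12-31 (when the statement of grounds is filed), so 2030-01-16 through 2030-02-05; 2030-01-17 falls inside that range.
Step 6: 14 days after 2030-01-17 (when the procurement file is requested) is 2030-01-31; completed 2030-01-18, before the deadline.
Step 7: 14 days after 2030-01-18 (when supplemental grounds are filed) is 2030-02-01; 2030-01-31 is within that limit.

None — every step was satisfied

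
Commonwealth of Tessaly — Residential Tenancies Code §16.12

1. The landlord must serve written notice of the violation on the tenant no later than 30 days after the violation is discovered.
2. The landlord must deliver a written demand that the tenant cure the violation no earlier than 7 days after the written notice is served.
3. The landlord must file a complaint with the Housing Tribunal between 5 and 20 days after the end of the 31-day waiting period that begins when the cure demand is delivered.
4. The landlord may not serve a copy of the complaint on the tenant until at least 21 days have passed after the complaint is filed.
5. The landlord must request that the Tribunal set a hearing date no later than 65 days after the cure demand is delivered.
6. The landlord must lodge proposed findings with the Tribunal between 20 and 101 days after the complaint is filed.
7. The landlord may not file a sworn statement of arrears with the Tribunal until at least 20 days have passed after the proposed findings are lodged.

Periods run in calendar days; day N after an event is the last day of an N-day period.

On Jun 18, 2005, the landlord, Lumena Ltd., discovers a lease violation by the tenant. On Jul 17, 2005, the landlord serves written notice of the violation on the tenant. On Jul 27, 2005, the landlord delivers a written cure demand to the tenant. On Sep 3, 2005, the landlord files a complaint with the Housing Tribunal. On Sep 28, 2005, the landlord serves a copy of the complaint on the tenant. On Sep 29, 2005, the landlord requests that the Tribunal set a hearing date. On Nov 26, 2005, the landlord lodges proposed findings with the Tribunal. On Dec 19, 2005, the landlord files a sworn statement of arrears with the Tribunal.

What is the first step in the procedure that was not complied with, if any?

(1) due by Jun 18, 2005 + 30 days = Jul 18, 2005; Jul 17, 2005 is within that limit.
(2) permitted from Jul 17, 2005 + 7 days = Jul 24, 2005 onward; done Jul 27, 2005, after the minimum wait.
(3) the permitted window runs from Aug 27, 2005 + 5 = Sep 1, 2005 to Aug 27, 2005 + 20 = Sep 16, 2005; Sep 3, 2005 falls inside that range.
(4) permitted from Sep 3, 2005 + 21 days = Sep 24, 2005 onward; done Sep 28, 2005, after the minimum wait.
(5) due by Jul 27, 2005 + 65 days = Sep 30, 2005; completed Sep 29, 2005, before the deadline.
(6) the permitted window runs from Sep 3, 2005 + 20 = Sep 23, 2005 to Sep 3, 2005 + 101 = Dec 13, 2005; Nov 26, 2005 falls inside that range.
(7) permitted from Nov 26, 2005 + 20 days = Dec 16, 2005 onward; Dec 19, 2005 is on or after that date.

None — every step was satisfied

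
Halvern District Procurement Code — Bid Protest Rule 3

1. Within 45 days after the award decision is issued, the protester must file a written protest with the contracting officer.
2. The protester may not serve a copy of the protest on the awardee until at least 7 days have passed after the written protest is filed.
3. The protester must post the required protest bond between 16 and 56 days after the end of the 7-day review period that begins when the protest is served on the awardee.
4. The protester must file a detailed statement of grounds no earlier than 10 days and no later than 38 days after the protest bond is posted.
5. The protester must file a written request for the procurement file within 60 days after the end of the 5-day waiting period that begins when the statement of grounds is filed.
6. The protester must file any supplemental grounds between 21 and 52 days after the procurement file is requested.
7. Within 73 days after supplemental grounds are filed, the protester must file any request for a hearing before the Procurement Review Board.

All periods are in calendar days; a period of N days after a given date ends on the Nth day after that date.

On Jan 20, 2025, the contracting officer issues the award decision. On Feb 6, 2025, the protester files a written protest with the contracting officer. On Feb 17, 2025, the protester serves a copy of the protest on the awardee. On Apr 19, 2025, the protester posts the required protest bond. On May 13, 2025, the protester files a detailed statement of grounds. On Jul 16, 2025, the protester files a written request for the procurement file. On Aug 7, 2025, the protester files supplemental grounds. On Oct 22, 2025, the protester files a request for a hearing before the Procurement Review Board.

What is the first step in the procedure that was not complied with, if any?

Step 1: 45 days after Jan 20, 2025 (when the award decision is issued) is Mar 6, 2025; done Feb 6, 2025 — timely.
Step 2: the earliest permitted date is 7 days after Feb 6, 2025 (when the written protest is filed), i.e. Feb 13, 2025; done Feb 17, 2025 — permitted.
Step 3: the window is 16–56 days after Feb 24, 2025 (end of the 7-day review period, which began when the protest is served on the awardee on Feb 17, 2025), so Mar 12, 2025 through Apr 21, 2025; done Apr 19, 2025, which is between those dates.
Step 4: the window is 10–38 days after Apr 19, 2025 (when the protest bond is posted), so Apr 29, 2025 through May 27, 2025; May 13, 2025 falls inside that range.
Step 5: 60 days after May 18, 2025 (end of the 5-day waiting period, which began when the statement of grounds is filed on May 13, 2025) is Jul 17, 2025; Jul 16, 2025 is within that limit.
Step 6: the window is 21–52 days after Jul 16, 2025 (when the procurement file is requested), so Aug 6, 2025 through Sep 6, 2025; done Aug 7, 2025 — within the window.
Step 7: 73 days after Aug 7, 2025 (when supplemental grounds are filed) is Oct 19, 2025; done Oct 22, 2025 — 3 days late.
Later steps need not be reached.

Step 7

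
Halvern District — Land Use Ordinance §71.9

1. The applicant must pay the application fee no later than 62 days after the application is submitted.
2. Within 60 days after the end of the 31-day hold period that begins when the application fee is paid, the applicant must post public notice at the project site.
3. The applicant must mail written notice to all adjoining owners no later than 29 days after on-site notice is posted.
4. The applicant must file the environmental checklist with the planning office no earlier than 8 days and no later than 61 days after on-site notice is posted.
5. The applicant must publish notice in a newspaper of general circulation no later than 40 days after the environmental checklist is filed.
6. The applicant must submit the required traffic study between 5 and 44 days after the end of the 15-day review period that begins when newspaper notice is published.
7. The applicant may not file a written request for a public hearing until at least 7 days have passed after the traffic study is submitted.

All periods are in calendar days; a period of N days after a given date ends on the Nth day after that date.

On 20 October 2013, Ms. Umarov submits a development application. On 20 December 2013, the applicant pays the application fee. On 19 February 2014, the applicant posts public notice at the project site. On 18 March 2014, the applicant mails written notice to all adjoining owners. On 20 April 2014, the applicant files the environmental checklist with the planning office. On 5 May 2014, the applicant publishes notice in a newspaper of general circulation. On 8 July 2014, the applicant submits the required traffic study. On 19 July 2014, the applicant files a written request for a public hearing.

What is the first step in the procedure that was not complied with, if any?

Step 1: 62 days after 20 October 2013 (when the application is submitted) is 21 December 2013; done 20 December 2013 — timely.
Step 2: 60 days after 20 January 2014 (end of the 31-day hold period, which began when the application fee is paid on 20 December 2013) is 21 March 2014; completed 19 February 2014, before the deadline.
Step 3: 29 days after 19 February 2014 (when on-site notice is posted) is 20 March 2014; done 18 March 2014 — timely.
Step 4: the window is 8–61 days after 19 February 2014 (when on-site notice is posted), so 27 February 2014 through 21 April 2014; 20 April 2014 falls inside that range.
Step 5: 40 days after 20 April 2014 (when the environmental checklist is filed) is 30 May 2014; completed 5 May 2014, before the deadline.
Step 6: the window is 5–44 days after 20 May 2014 (end of the 15-day review period, which began when newspaper notice is published on 5 May 2014), so 25 May 2014 through 3 July 2014; done 8 July 2014 — 5 days after the window closed.

Step 6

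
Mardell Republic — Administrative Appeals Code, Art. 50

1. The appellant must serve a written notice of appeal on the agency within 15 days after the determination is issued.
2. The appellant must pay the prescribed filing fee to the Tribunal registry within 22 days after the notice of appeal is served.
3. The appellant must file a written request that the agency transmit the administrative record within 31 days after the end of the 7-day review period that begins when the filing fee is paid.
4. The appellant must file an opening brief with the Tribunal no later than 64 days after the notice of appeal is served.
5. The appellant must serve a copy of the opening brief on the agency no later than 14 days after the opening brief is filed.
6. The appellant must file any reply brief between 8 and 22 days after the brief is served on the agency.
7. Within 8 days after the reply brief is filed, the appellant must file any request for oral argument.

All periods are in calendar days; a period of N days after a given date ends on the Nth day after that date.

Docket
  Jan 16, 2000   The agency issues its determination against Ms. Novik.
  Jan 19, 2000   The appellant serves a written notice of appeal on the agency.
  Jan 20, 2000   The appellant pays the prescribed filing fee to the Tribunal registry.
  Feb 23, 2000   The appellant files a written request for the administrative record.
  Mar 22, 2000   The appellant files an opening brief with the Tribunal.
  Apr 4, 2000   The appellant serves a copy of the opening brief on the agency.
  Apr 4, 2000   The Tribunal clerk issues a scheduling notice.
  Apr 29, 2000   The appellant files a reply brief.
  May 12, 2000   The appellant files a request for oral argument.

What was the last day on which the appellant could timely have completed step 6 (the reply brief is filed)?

Apr 26, 2000

Step 6 runs from Apr 4, 2000, when the brief is served on the agency. The window is 8–22 days after Apr 4, 2000; it closes on Apr 26, 2000.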